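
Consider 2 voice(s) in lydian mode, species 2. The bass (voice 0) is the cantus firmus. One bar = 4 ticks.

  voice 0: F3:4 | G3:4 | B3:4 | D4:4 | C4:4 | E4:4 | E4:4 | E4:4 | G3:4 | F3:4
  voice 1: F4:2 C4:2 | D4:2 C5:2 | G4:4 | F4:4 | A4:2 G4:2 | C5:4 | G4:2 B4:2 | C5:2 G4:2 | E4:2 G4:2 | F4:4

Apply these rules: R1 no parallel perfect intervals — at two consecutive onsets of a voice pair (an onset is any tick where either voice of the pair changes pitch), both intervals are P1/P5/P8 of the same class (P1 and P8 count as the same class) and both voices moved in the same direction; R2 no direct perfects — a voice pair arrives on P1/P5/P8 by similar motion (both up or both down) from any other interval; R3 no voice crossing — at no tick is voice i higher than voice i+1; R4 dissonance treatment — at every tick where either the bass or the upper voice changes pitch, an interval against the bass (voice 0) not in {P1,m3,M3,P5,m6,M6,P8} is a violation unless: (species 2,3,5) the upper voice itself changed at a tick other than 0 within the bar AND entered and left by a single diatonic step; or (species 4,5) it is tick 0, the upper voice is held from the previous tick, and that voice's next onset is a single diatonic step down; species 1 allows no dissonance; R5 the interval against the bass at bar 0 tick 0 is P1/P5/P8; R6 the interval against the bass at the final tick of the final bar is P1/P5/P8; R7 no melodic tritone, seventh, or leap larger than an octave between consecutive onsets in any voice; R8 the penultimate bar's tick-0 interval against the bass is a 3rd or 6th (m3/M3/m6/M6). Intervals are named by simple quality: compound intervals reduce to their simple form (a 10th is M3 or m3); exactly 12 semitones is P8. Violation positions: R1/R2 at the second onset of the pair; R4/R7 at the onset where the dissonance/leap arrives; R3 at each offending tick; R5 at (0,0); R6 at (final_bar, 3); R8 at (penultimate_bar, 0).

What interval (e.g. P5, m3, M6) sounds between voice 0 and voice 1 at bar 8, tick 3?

voice 0=G3 voice 1=G4 -> P8

P8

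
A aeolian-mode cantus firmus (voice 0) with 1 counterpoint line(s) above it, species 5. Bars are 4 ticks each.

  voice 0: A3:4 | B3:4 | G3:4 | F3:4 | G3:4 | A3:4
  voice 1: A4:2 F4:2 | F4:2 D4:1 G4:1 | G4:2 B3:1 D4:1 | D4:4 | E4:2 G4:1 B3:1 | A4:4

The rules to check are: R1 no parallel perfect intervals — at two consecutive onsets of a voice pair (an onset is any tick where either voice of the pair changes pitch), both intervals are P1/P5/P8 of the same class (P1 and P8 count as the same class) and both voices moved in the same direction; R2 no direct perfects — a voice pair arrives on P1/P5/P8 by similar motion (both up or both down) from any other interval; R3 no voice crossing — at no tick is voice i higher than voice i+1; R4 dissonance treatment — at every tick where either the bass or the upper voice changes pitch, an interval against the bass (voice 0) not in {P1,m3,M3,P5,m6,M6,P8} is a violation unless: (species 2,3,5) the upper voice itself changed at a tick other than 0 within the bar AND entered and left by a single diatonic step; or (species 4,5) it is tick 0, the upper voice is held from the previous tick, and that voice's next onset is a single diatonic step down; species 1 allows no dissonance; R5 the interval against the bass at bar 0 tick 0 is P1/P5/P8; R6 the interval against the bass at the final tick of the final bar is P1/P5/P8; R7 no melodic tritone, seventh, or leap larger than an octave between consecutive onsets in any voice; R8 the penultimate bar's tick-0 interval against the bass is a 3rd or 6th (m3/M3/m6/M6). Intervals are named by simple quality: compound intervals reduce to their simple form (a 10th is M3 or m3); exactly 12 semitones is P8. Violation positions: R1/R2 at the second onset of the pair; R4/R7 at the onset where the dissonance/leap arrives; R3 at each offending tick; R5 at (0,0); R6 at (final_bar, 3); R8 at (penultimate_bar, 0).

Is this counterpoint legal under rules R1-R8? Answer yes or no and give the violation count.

No (3 violations)

bar 0: v0=A3 v1=A4 (P8)
bar 1: v0=B3 v1=F4 (TT)
bar 2: v0=G3 v1=G4 (P8)
bar 3: v0=F3 v1=D4 (M6)
bar 4: v0=G3 v1=E4 (M6)
bar 5: v0=A3 v1=A4 (P8)
  R4 @ bar1.0: B3/F4 TT untreated
  R2 @ bar5.0: G3/B3 M3 -> A3/A4 P8 similar
  R7 @ bar5.0: B3->A4 leap 10st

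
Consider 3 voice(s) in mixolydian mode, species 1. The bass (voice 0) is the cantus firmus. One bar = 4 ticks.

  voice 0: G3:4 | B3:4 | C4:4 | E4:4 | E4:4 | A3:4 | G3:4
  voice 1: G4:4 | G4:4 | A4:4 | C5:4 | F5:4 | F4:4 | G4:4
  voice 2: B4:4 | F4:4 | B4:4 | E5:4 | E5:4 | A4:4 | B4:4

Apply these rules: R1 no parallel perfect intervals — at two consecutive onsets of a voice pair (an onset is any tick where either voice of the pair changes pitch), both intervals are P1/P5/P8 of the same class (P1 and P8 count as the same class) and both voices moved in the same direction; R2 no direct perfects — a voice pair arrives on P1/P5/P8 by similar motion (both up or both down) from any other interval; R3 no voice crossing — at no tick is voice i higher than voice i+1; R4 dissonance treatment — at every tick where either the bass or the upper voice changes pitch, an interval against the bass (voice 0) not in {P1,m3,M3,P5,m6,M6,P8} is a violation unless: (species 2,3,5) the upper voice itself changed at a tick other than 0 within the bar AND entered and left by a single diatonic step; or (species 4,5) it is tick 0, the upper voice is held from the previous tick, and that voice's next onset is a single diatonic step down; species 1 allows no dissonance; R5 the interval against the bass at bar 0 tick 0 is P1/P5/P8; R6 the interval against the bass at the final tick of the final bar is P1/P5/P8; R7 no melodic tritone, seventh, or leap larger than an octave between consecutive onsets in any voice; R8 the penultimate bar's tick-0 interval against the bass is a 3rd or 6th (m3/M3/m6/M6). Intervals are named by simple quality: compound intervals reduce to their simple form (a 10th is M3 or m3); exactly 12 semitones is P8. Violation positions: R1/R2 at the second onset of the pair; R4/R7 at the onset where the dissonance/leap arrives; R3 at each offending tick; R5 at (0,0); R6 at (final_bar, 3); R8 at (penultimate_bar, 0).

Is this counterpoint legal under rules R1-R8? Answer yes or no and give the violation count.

bar 0: v0=G3 v1=G4 v2=B4 (M3)
bar 1: v0=B3 v1=G4 v2=F4 (TT)
bar 2: v0=C4 v1=A4 v2=B4 (M7)
bar 3: v0=E4 v1=C5 v2=E5 (P8)
bar 4: v0=E4 v1=F5 v2=E5 (P8)
bar 5: v0=A3 v1=F4 v2=A4 (P8)
bar 6: v0=G3 v1=G4 v2=B4 (M3)
  R5 @ bar0.0: opens on M3
  R3 @ bar1.0: G4 above F4
  R4 @ bar1.0: B3/F4 TT untreated
  R7 @ bar1.0: B4->F4 leap 6st
  R3 @ bar1.1: G4 above F4
  R3 @ bar1.2: G4 above F4
  R3 @ bar1.3: G4 above F4
  R4 @ bar2.0: C4/B4 M7 untreated
  R7 @ bar2.0: F4->B4 leap 6st
  R2 @ bar3.0: C4/B4 M7 -> E4/E5 P8 similar
  R3 @ bar4.0: F5 above E5
  R4 @ bar4.0: E4/F5 m2 untreated
  R3 @ bar4.1: F5 above E5
  R3 @ bar4.2: F5 above E5
  R3 @ bar4.3: F5 above E5
  R1 @ bar5.0: E4/E5 P8 -> A3/A4 P8 similar
  R8 @ bar5.0: penult P8 not 3rd/6th
  R6 @ bar6.3: closes on M3

No (18 violations)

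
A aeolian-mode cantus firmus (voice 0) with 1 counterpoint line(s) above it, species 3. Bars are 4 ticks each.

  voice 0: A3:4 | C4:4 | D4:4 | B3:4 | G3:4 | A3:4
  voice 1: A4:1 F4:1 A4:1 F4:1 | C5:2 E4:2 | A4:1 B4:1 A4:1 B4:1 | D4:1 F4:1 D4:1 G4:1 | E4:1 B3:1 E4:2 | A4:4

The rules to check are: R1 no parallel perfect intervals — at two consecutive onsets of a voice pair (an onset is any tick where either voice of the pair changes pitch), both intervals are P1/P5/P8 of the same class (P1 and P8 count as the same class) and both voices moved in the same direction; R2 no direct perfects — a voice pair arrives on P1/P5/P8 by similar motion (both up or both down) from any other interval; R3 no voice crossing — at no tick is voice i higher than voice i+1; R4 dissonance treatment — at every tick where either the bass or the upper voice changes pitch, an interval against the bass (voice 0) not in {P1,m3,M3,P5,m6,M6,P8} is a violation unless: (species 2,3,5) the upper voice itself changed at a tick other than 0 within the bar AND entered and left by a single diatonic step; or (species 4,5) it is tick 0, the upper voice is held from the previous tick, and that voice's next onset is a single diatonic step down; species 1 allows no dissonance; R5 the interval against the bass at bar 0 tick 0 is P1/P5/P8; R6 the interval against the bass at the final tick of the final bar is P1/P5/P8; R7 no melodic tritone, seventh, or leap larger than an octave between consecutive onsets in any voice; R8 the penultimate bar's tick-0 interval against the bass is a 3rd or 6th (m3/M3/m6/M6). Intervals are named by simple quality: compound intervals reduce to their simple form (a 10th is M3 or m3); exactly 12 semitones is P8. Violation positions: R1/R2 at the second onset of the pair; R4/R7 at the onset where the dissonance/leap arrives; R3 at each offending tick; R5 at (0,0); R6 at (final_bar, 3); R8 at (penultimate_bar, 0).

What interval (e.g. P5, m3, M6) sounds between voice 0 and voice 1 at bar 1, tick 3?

M3

voice 0=C4 voice 1=E4 -> M3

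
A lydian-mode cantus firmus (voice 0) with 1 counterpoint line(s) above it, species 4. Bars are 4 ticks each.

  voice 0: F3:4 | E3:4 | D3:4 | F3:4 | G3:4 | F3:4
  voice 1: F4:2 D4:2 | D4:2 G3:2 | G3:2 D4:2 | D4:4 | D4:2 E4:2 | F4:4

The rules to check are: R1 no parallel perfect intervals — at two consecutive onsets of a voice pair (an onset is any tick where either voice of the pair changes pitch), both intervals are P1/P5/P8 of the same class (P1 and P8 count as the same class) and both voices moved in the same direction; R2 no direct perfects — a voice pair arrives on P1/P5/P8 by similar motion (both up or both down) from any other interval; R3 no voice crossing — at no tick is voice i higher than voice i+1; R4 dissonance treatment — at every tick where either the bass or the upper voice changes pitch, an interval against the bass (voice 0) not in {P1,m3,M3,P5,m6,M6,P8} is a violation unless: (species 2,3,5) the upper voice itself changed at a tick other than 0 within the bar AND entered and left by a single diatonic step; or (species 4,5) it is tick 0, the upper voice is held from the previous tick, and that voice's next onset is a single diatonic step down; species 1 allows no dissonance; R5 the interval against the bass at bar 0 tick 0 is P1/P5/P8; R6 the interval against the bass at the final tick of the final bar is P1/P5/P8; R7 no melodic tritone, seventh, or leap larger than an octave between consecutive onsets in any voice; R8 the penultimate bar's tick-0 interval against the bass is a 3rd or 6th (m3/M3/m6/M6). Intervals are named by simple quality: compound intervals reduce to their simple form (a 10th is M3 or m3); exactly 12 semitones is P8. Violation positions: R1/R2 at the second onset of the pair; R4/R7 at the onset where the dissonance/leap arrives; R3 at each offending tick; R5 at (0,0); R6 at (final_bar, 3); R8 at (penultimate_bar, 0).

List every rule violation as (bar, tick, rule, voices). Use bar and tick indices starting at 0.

(1, 0, R4, (0, 1))
(2, 0, R4, (0, 1))
(4, 0, R8, (0, 1))

bar 0: v0=F3 v1=F4 downbeat P8
bar 1: v0=E3 v1=D4 downbeat m7
bar 2: v0=D3 v1=G3 downbeat P4
bar 3: v0=F3 v1=D4 downbeat M6
bar 4: v0=G3 v1=D4 downbeat P5
bar 5: v0=F3 v1=F4 downbeat P8
  -> R4 @ bar 1 tick 0 v(0, 1): E3/D4 m7 untreated
  -> R4 @ bar 2 tick 0 v(0, 1): D3/G3 P4 untreated
  -> R8 @ bar 4 tick 0 v(0, 1): penult P5 not 3rd/6th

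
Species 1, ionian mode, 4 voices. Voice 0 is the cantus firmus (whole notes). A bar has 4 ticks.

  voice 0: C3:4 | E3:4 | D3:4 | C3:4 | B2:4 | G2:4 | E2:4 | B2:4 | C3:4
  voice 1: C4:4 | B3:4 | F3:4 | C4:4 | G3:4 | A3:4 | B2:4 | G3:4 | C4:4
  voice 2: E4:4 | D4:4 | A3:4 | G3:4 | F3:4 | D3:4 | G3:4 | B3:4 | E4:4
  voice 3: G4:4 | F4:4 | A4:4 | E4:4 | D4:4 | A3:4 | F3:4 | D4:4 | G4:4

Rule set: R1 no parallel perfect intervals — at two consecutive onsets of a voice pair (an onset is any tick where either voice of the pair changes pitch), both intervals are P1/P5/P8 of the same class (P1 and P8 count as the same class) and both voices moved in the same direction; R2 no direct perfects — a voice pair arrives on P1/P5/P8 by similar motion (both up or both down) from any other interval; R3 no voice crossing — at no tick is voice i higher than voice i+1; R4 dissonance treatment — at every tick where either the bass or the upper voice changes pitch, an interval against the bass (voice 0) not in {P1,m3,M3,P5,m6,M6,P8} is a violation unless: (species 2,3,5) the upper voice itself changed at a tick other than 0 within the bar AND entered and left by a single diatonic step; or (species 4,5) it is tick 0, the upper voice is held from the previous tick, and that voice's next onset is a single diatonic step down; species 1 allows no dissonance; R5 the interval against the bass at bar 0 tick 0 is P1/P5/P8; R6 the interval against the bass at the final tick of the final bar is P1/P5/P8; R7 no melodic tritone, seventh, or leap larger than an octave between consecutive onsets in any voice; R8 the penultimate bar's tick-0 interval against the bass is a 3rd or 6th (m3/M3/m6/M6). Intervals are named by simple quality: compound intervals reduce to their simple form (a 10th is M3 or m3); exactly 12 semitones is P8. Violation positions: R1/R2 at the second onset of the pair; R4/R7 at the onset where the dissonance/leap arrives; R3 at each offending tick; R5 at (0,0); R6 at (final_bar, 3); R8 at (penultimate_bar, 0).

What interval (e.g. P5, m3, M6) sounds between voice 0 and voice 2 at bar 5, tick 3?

P5

voice 0=G2 voice 2=D3 -> P5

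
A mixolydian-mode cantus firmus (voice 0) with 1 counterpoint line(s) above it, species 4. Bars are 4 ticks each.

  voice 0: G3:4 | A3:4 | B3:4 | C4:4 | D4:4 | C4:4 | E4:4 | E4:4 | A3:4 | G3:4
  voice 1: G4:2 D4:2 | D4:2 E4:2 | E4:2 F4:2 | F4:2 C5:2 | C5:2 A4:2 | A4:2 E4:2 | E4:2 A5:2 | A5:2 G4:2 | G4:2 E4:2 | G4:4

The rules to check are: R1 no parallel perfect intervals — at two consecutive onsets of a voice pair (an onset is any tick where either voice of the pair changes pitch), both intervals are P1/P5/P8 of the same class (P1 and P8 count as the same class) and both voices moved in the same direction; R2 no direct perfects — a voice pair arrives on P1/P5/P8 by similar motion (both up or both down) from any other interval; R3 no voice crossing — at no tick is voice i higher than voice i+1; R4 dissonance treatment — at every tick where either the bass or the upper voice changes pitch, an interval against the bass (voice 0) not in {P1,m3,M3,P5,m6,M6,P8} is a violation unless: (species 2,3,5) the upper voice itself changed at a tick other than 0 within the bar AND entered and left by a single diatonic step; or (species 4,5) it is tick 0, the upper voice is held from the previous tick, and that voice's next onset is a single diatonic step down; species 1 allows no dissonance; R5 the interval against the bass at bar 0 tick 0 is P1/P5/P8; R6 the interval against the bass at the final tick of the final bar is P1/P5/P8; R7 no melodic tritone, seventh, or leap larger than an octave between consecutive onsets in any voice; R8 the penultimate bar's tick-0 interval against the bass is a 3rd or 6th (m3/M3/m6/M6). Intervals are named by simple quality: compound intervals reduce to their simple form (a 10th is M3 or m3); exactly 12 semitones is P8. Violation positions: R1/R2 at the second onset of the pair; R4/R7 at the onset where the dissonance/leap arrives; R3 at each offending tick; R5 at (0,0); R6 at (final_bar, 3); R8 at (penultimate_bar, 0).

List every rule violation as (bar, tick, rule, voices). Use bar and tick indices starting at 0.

bar 0: v0=G3 v1=G4 downbeat P8
bar 1: v0=A3 v1=D4 downbeat P4
bar 2: v0=B3 v1=E4 downbeat P4
bar 3: v0=C4 v1=F4 downbeat P4
bar 4: v0=D4 v1=C5 downbeat m7
bar 5: v0=C4 v1=A4 downbeat M6
bar 6: v0=E4 v1=E4 downbeat P1
bar 7: v0=E4 v1=A5 downbeat P4
bar 8: v0=A3 v1=G4 downbeat m7
bar 9: v0=G3 v1=G4 downbeat P8
  -> R4 @ bar 1 tick 0 v(0, 1): A3/D4 P4 untreated
  -> R4 @ bar 2 tick 0 v(0, 1): B3/E4 P4 untreated
  -> R4 @ bar 2 tick 2 v(0, 1): B3/F4 TT untreated
  -> R4 @ bar 3 tick 0 v(0, 1): C4/F4 P4 untreated
  -> R4 @ bar 4 tick 0 v(0, 1): D4/C5 m7 untreated
  -> R4 @ bar 6 tick 2 v(0, 1): E4/A5 P4 untreated
  -> R7 @ bar 6 tick 2 v(1,): E4->A5 leap 17st
  -> R7 @ bar 7 tick 2 v(1,): A5->G4 leap 14st
  -> R4 @ bar 8 tick 0 v(0, 1): A3/G4 m7 untreated
  -> R8 @ bar 8 tick 0 v(0, 1): penult m7 not 3rd/6th

(1, 0, R4, (0, 1))
(2, 0, R4, (0, 1))
(2, 2, R4, (0, 1))
(3, 0, R4, (0, 1))
(4, 0, R4, (0, 1))
(6, 2, R4, (0, 1))
(6, 2, R7, (1,))
(7, 2, R7, (1,))
(8, 0, R4, (0, 1))
(8, 0, R8, (0, 1))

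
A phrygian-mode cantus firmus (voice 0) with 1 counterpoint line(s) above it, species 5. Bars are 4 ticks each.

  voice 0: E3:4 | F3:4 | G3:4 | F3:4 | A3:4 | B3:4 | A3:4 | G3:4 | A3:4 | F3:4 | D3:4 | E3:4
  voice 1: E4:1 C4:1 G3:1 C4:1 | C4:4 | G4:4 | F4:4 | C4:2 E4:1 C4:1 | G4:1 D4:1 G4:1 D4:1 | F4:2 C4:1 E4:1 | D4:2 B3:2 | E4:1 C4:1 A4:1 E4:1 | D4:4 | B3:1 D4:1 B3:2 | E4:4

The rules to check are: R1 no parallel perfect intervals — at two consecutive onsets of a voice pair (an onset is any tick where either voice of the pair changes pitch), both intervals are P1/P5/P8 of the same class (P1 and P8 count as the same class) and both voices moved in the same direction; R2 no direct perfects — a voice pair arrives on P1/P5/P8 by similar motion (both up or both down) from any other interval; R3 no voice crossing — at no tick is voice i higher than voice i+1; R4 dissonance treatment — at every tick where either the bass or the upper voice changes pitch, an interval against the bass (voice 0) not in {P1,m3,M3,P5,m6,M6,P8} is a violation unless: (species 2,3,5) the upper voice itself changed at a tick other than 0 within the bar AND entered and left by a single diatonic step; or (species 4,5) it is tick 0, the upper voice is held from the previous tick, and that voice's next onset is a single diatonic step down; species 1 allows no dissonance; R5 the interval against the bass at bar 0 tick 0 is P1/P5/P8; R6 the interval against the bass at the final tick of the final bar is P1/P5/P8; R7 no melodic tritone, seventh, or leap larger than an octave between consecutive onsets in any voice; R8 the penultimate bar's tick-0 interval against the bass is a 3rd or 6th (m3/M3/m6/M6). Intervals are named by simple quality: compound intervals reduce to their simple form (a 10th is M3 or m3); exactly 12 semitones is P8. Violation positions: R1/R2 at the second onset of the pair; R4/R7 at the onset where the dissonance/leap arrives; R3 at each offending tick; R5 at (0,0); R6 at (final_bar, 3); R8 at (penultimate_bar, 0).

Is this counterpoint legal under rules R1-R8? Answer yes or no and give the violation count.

No (5 violations)

bar 0: v0=E3 v1=E4 (P8)
bar 1: v0=F3 v1=C4 (P5)
bar 2: v0=G3 v1=G4 (P8)
bar 3: v0=F3 v1=F4 (P8)
bar 4: v0=A3 v1=C4 (m3)
bar 5: v0=B3 v1=G4 (m6)
bar 6: v0=A3 v1=F4 (m6)
bar 7: v0=G3 v1=D4 (P5)
bar 8: v0=A3 v1=E4 (P5)
bar 9: v0=F3 v1=D4 (M6)
bar 10: v0=D3 v1=B3 (M6)
bar 11: v0=E3 v1=E4 (P8)
  R2 @ bar2.0: F3/C4 P5 -> G3/G4 P8 similar
  R1 @ bar3.0: G3/G4 P8 -> F3/F4 P8 similar
  R1 @ bar7.0: A3/E4 P5 -> G3/D4 P5 similar
  R2 @ bar8.0: G3/B3 M3 -> A3/E4 P5 similar
  R2 @ bar11.0: D3/B3 M6 -> E3/E4 P8 similar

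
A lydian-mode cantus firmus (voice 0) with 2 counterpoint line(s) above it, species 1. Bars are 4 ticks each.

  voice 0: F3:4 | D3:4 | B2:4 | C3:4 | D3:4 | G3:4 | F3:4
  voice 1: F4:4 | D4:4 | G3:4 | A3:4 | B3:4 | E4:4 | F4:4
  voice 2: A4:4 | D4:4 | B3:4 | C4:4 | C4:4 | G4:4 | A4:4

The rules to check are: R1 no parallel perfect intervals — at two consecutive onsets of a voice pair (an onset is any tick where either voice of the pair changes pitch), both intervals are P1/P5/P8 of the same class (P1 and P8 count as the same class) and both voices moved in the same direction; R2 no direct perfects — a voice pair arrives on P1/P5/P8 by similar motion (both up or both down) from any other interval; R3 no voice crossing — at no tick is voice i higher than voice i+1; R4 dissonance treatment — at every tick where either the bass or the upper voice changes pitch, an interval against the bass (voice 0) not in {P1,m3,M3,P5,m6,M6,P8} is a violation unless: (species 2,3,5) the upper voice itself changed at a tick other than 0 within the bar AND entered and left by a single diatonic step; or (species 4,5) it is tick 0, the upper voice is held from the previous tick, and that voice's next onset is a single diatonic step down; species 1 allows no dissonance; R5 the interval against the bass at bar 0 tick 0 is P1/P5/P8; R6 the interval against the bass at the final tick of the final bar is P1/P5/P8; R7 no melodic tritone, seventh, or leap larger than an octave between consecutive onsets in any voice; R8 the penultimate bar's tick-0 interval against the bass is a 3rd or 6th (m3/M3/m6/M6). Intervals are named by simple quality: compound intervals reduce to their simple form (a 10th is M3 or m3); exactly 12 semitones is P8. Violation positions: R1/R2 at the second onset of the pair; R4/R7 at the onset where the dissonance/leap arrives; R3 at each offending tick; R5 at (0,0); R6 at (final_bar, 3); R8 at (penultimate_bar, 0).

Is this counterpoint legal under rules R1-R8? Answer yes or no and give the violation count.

bar 0: v0=F3 v1=F4 v2=A4 (M3)
bar 1: v0=D3 v1=D4 v2=D4 (P8)
bar 2: v0=B2 v1=G3 v2=B3 (P8)
bar 3: v0=C3 v1=A3 v2=C4 (P8)
bar 4: v0=D3 v1=B3 v2=C4 (m7)
bar 5: v0=G3 v1=E4 v2=G4 (P8)
bar 6: v0=F3 v1=F4 v2=A4 (M3)
  R5 @ bar0.0: opens on M3
  R1 @ bar1.0: F3/F4 P8 -> D3/D4 P8 similar
  R2 @ bar1.0: F3/A4 M3 -> D3/D4 P8 similar
  R2 @ bar1.0: F4/A4 M3 -> D4/D4 P1 similar
  R1 @ bar2.0: D3/D4 P8 -> B2/B3 P8 similar
  R1 @ bar3.0: B2/B3 P8 -> C3/C4 P8 similar
  R4 @ bar4.0: D3/C4 m7 untreated
  R2 @ bar5.0: D3/C4 m7 -> G3/G4 P8 similar
  R8 @ bar5.0: penult P8 not 3rd/6th
  R6 @ bar6.3: closes on M3

No (10 violations)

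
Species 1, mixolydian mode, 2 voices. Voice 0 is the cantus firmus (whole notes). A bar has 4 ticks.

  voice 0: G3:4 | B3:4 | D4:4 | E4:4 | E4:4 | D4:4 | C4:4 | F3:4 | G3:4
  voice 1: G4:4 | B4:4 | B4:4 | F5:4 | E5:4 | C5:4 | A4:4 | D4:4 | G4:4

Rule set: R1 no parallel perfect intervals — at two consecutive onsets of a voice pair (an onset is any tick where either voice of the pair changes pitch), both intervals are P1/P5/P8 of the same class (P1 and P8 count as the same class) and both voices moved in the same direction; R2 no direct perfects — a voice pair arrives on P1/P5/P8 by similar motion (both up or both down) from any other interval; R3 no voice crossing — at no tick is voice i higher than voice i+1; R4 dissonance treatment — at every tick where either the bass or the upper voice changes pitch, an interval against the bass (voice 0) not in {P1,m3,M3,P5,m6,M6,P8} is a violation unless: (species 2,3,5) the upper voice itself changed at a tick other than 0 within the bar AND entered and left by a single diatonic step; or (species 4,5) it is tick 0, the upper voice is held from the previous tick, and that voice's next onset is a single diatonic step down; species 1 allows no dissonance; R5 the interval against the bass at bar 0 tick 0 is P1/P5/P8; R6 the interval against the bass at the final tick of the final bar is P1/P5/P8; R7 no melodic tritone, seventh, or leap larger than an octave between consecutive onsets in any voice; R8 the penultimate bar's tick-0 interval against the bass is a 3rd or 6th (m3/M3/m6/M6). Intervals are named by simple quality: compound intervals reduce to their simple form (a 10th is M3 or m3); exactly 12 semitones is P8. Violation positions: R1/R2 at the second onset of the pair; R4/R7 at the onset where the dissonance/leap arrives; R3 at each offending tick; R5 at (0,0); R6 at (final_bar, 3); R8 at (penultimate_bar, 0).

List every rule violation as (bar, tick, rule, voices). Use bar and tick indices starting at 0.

(1, 0, R1, (0, 1))
(3, 0, R4, (0, 1))
(3, 0, R7, (1,))
(5, 0, R4, (0, 1))
(8, 0, R2, (0, 1))

bar 0: v0=G3 v1=G4 downbeat P8
bar 1: v0=B3 v1=B4 downbeat P8
bar 2: v0=D4 v1=B4 downbeat M6
bar 3: v0=E4 v1=F5 downbeat m2
bar 4: v0=E4 v1=E5 downbeat P8
bar 5: v0=D4 v1=C5 downbeat m7
bar 6: v0=C4 v1=A4 downbeat M6
bar 7: v0=F3 v1=D4 downbeat M6
bar 8: v0=G3 v1=G4 downbeat P8
  -> R1 @ bar 1 tick 0 v(0, 1): G3/G4 P8 -> B3/B4 P8 similar
  -> R4 @ bar 3 tick 0 v(0, 1): E4/F5 m2 untreated
  -> R7 @ bar 3 tick 0 v(1,): B4->F5 leap 6st
  -> R4 @ bar 5 tick 0 v(0, 1): D4/C5 m7 untreated
  -> R2 @ bar 8 tick 0 v(0, 1): F3/D4 M6 -> G3/G4 P8 similar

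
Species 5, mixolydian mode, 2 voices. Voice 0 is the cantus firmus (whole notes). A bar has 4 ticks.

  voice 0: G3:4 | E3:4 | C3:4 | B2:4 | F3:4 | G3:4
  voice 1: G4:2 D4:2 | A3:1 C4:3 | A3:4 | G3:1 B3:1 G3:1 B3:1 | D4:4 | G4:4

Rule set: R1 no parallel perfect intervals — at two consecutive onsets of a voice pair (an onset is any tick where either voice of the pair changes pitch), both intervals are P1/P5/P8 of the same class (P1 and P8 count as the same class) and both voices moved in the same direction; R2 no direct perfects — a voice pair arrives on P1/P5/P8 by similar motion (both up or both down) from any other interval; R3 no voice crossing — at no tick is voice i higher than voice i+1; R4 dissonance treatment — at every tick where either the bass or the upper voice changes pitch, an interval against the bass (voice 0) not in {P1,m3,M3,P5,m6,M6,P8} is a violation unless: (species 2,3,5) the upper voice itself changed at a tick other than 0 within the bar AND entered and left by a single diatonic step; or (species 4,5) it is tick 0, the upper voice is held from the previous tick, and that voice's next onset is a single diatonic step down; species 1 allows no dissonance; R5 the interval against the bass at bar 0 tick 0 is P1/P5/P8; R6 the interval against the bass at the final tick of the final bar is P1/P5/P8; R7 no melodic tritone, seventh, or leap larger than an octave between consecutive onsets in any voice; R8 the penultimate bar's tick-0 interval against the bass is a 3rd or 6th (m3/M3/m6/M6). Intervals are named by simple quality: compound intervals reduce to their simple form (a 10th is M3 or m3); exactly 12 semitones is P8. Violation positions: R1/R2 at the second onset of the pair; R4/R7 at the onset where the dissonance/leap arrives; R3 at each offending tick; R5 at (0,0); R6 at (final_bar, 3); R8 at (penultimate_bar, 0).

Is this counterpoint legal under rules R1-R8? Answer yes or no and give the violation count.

No (3 violations)

bar 0: v0=G3 v1=G4 (P8)
bar 1: v0=E3 v1=A3 (P4)
bar 2: v0=C3 v1=A3 (M6)
bar 3: v0=B2 v1=G3 (m6)
bar 4: v0=F3 v1=D4 (M6)
bar 5: v0=G3 v1=G4 (P8)
  R4 @ bar1.0: E3/A3 P4 untreated
  R7 @ bar4.0: B2->F3 leap 6st
  R2 @ bar5.0: F3/D4 M6 -> G3/G4 P8 similar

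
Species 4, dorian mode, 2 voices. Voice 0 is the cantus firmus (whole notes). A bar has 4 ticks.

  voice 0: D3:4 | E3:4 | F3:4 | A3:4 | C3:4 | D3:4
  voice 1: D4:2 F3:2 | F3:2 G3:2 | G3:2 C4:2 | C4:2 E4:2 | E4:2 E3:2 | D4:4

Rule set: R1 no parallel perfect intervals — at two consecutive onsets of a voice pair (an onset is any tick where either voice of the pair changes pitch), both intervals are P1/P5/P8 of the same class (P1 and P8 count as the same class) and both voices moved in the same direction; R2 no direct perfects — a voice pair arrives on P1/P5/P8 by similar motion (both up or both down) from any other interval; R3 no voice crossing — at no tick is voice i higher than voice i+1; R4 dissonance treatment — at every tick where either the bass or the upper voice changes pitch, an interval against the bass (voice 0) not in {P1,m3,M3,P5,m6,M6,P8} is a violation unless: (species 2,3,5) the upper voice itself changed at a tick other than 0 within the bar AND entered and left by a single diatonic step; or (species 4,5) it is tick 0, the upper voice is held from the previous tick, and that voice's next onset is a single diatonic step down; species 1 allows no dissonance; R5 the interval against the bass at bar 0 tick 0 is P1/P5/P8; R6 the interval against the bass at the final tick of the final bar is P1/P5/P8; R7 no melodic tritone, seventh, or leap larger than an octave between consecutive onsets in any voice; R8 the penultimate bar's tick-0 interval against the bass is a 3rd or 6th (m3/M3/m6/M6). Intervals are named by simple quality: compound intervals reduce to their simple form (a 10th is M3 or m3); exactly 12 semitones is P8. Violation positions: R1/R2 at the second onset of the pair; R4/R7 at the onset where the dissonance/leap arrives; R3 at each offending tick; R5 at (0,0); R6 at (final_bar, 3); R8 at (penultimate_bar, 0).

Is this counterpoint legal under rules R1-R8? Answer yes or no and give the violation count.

bar 0: v0=D3 v1=D4 (P8)
bar 1: v0=E3 v1=F3 (m2)
bar 2: v0=F3 v1=G3 (M2)
bar 3: v0=A3 v1=C4 (m3)
bar 4: v0=C3 v1=E4 (M3)
bar 5: v0=D3 v1=D4 (P8)
  R4 @ bar1.0: E3/F3 m2 untreated
  R4 @ bar2.0: F3/G3 M2 untreated
  R2 @ bar5.0: C3/E3 M3 -> D3/D4 P8 similar
  R7 @ bar5.0: E3->D4 leap 10st

No (4 violations)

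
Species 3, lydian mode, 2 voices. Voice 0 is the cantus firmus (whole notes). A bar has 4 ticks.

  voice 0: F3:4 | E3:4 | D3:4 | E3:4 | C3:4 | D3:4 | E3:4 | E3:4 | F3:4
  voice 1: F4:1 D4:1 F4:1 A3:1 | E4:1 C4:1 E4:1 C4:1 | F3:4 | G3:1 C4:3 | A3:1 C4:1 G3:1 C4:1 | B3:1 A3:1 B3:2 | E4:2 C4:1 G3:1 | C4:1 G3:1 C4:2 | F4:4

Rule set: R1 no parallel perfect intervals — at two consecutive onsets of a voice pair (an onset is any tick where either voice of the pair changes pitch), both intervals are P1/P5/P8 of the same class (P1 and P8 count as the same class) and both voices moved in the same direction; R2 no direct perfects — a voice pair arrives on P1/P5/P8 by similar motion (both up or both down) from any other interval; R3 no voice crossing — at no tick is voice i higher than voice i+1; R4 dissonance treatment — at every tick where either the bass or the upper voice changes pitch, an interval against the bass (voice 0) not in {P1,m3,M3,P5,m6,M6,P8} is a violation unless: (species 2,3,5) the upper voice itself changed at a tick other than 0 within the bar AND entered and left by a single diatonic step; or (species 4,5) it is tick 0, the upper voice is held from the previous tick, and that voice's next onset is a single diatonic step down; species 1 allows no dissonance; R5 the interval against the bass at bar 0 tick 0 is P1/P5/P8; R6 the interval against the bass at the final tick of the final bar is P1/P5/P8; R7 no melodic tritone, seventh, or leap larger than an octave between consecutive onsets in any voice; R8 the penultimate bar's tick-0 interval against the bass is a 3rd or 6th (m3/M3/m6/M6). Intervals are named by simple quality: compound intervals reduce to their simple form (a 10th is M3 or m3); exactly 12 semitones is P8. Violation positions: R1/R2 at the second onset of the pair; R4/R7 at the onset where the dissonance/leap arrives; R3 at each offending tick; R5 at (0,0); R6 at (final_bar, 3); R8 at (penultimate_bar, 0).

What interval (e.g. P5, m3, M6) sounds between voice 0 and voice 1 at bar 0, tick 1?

voice 0=F3 voice 1=D4 -> M6

M6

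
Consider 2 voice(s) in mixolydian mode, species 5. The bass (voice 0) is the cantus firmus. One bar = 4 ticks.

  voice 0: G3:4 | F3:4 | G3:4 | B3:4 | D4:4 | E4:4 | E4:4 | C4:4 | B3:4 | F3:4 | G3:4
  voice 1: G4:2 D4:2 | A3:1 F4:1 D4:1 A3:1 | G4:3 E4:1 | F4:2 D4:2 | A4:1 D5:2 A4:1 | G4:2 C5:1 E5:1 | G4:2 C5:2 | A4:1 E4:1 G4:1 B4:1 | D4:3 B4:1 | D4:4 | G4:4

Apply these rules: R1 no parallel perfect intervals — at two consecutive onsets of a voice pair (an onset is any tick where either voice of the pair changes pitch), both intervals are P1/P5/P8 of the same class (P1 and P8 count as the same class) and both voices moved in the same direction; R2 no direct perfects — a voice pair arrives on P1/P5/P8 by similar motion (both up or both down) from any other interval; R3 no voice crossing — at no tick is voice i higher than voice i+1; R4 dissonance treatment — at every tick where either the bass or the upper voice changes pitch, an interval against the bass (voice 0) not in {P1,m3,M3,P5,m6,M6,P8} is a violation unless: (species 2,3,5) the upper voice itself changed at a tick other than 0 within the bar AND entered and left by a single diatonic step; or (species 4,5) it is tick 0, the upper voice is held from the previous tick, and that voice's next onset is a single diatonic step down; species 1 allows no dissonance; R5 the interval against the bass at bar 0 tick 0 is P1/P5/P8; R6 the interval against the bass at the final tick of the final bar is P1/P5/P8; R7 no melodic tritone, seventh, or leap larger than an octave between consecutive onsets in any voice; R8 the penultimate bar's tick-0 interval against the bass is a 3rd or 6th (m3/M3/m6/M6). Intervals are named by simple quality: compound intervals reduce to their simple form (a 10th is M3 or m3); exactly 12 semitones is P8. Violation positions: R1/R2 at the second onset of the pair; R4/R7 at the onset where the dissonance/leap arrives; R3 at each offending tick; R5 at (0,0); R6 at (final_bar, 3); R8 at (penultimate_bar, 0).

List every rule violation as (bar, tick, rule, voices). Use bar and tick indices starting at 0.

bar 0: v0=G3 v1=G4 downbeat P8
bar 1: v0=F3 v1=A3 downbeat M3
bar 2: v0=G3 v1=G4 downbeat P8
bar 3: v0=B3 v1=F4 downbeat TT
bar 4: v0=D4 v1=A4 downbeat P5
bar 5: v0=E4 v1=G4 downbeat m3
bar 6: v0=E4 v1=G4 downbeat m3
bar 7: v0=C4 v1=A4 downbeat M6
bar 8: v0=B3 v1=D4 downbeat m3
bar 9: v0=F3 v1=D4 downbeat M6
bar 10: v0=G3 v1=G4 downbeat P8
  -> R2 @ bar 2 tick 0 v(0, 1): F3/A3 M3 -> G3/G4 P8 similar
  -> R7 @ bar 2 tick 0 v(1,): A3->G4 leap 10st
  -> R4 @ bar 3 tick 0 v(0, 1): B3/F4 TT untreated
  -> R2 @ bar 4 tick 0 v(0, 1): B3/D4 m3 -> D4/A4 P5 similar
  -> R4 @ bar 7 tick 3 v(0, 1): C4/B4 M7 untreated
  -> R7 @ bar 9 tick 0 v(0,): B3->F3 leap 6st
  -> R2 @ bar 10 tick 0 v(0, 1): F3/D4 M6 -> G3/G4 P8 similar

(2, 0, R2, (0, 1))
(2, 0, R7, (1,))
(3, 0, R4, (0, 1))
(4, 0, R2, (0, 1))
(7, 3, R4, (0, 1))
(9, 0, R7, (0,))
(10, 0, R2, (0, 1))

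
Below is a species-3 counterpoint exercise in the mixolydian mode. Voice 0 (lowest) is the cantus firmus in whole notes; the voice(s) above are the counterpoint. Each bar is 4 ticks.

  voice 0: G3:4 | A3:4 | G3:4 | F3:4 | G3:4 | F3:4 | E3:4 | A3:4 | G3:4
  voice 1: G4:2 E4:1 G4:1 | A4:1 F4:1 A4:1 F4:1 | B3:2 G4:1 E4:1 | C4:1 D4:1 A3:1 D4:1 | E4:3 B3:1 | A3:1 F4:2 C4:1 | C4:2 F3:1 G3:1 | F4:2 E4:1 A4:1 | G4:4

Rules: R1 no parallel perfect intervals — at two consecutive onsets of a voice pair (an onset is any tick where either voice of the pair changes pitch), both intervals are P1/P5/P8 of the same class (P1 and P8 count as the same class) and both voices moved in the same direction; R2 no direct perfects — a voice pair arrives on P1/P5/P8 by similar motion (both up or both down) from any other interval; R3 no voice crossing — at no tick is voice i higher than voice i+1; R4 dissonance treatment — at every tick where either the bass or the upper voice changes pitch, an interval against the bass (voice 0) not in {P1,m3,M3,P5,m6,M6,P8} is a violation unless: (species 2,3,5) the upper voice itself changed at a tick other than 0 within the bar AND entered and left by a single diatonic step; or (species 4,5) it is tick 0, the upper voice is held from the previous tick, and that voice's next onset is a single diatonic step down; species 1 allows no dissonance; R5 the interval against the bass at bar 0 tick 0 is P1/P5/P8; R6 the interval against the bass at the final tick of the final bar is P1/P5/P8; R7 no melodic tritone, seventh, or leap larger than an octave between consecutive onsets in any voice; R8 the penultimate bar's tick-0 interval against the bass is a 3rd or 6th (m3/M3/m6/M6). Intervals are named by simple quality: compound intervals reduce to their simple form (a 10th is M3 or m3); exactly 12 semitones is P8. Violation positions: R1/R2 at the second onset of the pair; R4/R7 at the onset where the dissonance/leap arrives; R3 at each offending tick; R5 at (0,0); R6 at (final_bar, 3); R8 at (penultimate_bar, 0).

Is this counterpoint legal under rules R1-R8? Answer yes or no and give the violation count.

No (6 violations)

bar 0: v0=G3 v1=G4 (P8)
bar 1: v0=A3 v1=A4 (P8)
bar 2: v0=G3 v1=B3 (M3)
bar 3: v0=F3 v1=C4 (P5)
bar 4: v0=G3 v1=E4 (M6)
bar 5: v0=F3 v1=A3 (M3)
bar 6: v0=E3 v1=C4 (m6)
bar 7: v0=A3 v1=F4 (m6)
bar 8: v0=G3 v1=G4 (P8)
  R1 @ bar1.0: G3/G4 P8 -> A3/A4 P8 similar
  R7 @ bar2.0: F4->B3 leap 6st
  R2 @ bar3.0: G3/E4 M6 -> F3/C4 P5 similar
  R4 @ bar6.2: E3/F3 m2 untreated
  R7 @ bar7.0: G3->F4 leap 10st
  R1 @ bar8.0: A3/A4 P8 -> G3/G4 P8 similar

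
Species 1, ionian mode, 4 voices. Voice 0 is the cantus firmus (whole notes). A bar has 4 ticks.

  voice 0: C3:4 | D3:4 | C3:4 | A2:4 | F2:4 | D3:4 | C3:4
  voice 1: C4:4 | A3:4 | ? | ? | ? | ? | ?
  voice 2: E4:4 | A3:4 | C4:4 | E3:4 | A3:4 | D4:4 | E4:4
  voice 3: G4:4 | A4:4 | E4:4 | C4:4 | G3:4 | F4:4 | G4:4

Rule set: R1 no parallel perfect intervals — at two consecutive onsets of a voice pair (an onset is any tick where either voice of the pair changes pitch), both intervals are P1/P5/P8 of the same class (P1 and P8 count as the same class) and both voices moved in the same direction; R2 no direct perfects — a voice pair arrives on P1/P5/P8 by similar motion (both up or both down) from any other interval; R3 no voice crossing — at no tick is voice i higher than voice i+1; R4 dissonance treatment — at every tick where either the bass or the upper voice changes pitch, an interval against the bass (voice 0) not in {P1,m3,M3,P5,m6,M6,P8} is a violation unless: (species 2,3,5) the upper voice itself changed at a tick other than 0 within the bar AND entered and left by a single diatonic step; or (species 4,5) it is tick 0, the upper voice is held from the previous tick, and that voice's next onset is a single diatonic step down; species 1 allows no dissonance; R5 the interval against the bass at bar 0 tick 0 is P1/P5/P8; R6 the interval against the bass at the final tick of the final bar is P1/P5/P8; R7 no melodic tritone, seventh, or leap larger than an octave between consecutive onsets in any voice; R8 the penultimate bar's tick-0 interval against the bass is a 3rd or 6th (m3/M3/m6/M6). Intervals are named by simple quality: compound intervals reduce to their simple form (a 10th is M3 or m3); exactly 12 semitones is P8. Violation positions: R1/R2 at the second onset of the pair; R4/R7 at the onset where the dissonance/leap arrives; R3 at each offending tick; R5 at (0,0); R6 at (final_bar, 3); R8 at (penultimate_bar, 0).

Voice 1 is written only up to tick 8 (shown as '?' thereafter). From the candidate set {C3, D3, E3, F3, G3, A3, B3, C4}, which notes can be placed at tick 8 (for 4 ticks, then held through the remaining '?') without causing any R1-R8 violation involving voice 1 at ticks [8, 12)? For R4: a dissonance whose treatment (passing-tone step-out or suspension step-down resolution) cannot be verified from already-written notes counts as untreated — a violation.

{A3}

C3: violates R2
D3: violates R4
E3: violates R1
F3: violates R4
G3: violates R1
A3: legal
B3: violates R4
C4: violates R1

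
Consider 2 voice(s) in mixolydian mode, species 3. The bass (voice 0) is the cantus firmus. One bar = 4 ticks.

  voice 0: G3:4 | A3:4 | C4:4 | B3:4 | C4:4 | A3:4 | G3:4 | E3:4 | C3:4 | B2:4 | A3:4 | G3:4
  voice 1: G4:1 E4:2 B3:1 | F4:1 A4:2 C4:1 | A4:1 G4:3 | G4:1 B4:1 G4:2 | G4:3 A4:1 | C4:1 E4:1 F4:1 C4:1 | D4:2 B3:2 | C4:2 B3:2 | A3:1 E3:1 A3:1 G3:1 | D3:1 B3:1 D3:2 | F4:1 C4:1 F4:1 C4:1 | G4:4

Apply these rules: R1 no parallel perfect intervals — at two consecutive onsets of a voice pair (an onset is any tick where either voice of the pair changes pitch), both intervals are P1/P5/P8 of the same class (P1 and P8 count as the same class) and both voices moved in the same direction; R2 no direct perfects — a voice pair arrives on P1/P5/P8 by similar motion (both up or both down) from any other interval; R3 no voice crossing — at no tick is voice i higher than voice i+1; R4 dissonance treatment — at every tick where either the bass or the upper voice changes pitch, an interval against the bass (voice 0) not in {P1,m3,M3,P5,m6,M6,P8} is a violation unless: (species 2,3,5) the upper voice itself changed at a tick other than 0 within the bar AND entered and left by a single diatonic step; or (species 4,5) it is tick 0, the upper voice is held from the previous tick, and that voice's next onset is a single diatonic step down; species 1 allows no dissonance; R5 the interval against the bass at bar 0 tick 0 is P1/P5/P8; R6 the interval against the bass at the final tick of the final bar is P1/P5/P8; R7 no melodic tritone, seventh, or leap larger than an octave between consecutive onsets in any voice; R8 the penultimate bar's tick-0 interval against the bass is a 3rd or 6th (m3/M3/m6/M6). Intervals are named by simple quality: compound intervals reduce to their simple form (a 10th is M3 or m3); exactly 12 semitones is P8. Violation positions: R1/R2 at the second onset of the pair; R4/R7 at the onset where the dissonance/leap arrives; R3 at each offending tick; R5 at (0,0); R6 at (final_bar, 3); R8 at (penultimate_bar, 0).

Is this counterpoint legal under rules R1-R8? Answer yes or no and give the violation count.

bar 0: v0=G3 v1=G4 (P8)
bar 1: v0=A3 v1=F4 (m6)
bar 2: v0=C4 v1=A4 (M6)
bar 3: v0=B3 v1=G4 (m6)
bar 4: v0=C4 v1=G4 (P5)
bar 5: v0=A3 v1=C4 (m3)
bar 6: v0=G3 v1=D4 (P5)
bar 7: v0=E3 v1=C4 (m6)
bar 8: v0=C3 v1=A3 (M6)
bar 9: v0=B2 v1=D3 (m3)
bar 10: v0=A3 v1=F4 (m6)
bar 11: v0=G3 v1=G4 (P8)
  R7 @ bar1.0: B3->F4 leap 6st
  R7 @ bar10.0: B2->A3 leap 10st
  R7 @ bar10.0: D3->F4 leap 15st

No (3 violations)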